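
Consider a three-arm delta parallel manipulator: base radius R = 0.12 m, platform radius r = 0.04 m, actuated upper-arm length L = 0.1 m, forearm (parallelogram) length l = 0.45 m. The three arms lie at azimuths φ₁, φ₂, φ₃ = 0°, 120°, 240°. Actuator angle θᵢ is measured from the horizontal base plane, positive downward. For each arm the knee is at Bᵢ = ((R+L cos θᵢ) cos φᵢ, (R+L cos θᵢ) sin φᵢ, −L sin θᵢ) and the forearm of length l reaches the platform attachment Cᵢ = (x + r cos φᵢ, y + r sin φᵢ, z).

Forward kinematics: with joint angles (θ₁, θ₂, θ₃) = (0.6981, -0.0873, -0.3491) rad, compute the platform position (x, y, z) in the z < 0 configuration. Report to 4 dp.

centre 1 = (0.1566·cos0.0°, 0.1566·sin0.0°, -0.0643) = (0.1566, 0.0000, -0.0643)
arm 2 at φ=120.0°: ρ2 = 0.1796;  centre 2 = (-0.0898, 0.1556, 0.0087)
φ3=240.0°: virtual centre (-0.0870, -0.1507, 0.0342), radius l
subtract pairs → two planes through P
[-0.4928 0.3111 0.1460]·P = 0.0037;  [-0.4872 -0.3013 0.1970]·P = 0.0028
Cramer: x(z) = -0.0066+0.3508z;  y(z) = 0.0014+0.0865z
quadratic in z: (1.1305)z²+(0.0143)z+(-0.1717)=0, √Δ=0.8814 → z ∈ {-0.3961, 0.3835}; z = -0.3961 (taking z<0)
x = -0.1455, y = -0.0328

(-0.1455, -0.0328, -0.3961)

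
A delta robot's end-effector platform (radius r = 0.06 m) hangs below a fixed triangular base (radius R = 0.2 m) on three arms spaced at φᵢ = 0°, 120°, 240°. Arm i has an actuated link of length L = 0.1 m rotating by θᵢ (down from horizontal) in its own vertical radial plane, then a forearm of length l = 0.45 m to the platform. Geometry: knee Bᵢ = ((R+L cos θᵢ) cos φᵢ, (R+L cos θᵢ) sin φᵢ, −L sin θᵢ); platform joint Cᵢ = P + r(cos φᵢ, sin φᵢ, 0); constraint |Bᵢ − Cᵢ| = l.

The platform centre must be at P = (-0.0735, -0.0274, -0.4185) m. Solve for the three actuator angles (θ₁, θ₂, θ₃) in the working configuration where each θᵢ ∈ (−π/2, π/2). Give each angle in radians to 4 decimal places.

φ1=0.0° → target in arm frame (-0.0735, -0.0274)
  A=0.2135, B=-0.4185, C=(l²−L²−A²−y'²−z²)/(2L)=-0.1449
  γ=atan2(-0.4185,0.2135)=-1.0991;  ψ=arccos(-0.3084)=1.8843;  θ1=γ+ψ≈0.7852
arm 2 (φ=120.0°): x'=0.0130, y'=0.0774
  A cos θ + B sin θ = C:  0.1270·cos θ + -0.4185·sin θ = -0.0237
  √(A²+B²)=0.4373;  θ2 = -1.2762+1.6251 ≈ 0.3489
φ3=240.0° → target in arm frame (0.0605, -0.0500)
  A=0.0795, B=-0.4185, C=(l²−L²−A²−y'²−z²)/(2L)=0.0427
  √(A²+B²)=0.4260;  θ3 = -1.3830+1.4704 ≈ 0.0874

θ₁ = 0.7852, θ₂ = 0.3489, θ₃ = 0.0874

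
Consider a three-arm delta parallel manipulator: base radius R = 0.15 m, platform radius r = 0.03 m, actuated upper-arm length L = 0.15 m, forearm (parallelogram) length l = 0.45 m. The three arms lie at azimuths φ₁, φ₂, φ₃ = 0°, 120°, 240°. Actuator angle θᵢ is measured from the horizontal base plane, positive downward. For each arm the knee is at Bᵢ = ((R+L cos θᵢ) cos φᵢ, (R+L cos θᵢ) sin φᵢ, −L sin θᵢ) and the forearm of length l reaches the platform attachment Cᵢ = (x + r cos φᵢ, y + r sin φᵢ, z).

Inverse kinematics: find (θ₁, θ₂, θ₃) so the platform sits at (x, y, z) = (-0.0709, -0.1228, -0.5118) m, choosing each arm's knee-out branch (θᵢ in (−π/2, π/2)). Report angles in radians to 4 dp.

θ₁ = 1.3087, θ₂ = 1.3087, θ₃ = 0.5235

rotate P by −φ1: (-0.0709, -0.1228, -0.5118)
  A=0.1909, B=-0.5118, C=(l²−L²−A²−y'²−z²)/(2L)=-0.4449
  √(A²+B²)=0.5462;  θ1 = -1.2138+2.5225 ≈ 1.3087
rotate P by −φ2: (-0.0709, 0.1228, -0.5118)
  e−x'=0.1909;  (l²−L²−(e−x')²−y'²−z²)/2L = -0.4449
  θ2 = atan2(B,A) + arccos(C/0.5462) = 1.3087
rotate P by −φ3: (0.1418, 0.0000, -0.5118)
  A cos θ + B sin θ = C:  -0.0218·cos θ + -0.5118·sin θ = -0.2747
  √(A²+B²)=0.5123;  θ3 = -1.6134+2.1368 ≈ 0.5235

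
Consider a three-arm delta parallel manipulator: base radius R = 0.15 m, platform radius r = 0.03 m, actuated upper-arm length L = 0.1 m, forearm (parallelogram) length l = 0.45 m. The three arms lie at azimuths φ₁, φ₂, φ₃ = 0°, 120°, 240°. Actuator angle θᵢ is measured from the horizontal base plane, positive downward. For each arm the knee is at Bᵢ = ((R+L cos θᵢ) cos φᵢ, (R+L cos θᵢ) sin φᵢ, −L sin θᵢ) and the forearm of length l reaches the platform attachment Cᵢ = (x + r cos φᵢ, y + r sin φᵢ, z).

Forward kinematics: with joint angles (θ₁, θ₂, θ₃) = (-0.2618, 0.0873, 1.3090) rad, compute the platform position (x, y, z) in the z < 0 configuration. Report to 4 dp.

arm 1 at φ=0.0°: ρ1 = 0.2166;  S1 = (0.2166, 0.0000, 0.0259)
arm 2 at φ=120.0°: ρ2 = 0.2196;  S2 = (-0.1098, 0.1902, -0.0087)
φ3=240.0°: virtual centre (-0.0729, -0.1263, -0.0966), radius l
eliminate P² terms by subtracting sphere 1 from 2 and 3
linear system: -0.6528x+0.3804y = 0.0007−-0.0692z; -0.5791x+-0.2527y = -0.0170−-0.2449z
Cramer: x(z) = 0.0163-0.2873z;  y(z) = 0.0299-0.3111z
sphere 1 gives Az²+Bz+C=0 with A=1.1793, B=0.0448, C=-0.1608;  B²−4AC=0.7606;  roots -0.3887, 0.3508;  negative root z = -0.3887
x = 0.1280, y = 0.1508

(0.1280, 0.1508, -0.3887)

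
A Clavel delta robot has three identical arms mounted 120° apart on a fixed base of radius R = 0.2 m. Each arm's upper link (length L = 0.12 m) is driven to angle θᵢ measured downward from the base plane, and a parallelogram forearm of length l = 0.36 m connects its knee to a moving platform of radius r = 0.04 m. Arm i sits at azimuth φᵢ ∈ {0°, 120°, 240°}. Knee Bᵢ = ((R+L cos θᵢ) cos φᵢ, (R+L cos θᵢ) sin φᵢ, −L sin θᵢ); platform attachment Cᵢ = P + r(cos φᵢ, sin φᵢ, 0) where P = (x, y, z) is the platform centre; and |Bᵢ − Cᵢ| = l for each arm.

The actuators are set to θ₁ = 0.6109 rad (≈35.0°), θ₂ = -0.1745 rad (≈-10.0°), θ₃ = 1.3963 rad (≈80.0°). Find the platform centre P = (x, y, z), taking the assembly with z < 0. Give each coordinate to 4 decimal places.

(0.0127, 0.1423, -0.2903)

φ1=0.0°: virtual centre (0.2583, 0.0000, -0.0688), radius l
φ2=120.0°: virtual centre (-0.1391, 0.2409, 0.0208), radius l
arm 3 at φ=240.0°: ρ3 = 0.1808;  O3 = (-0.0904, -0.1566, -0.1182)
eliminate P² terms by subtracting sphere 1 from 2 and 3
linear system: -0.7948x+0.4818y = 0.0064−0.1793z; -0.6974x+-0.3132y = -0.0248−-0.0987z
det = 0.5850;  x = 0.0170+0.0147z,  y = 0.0413+-0.3479z
quadratic in z: (1.1212)z²+(0.1018)z+(-0.0649)=0, √Δ=0.5492 → z ∈ {-0.2903, 0.1995}; z = -0.2903 (taking z<0)
x = 0.0127, y = 0.1423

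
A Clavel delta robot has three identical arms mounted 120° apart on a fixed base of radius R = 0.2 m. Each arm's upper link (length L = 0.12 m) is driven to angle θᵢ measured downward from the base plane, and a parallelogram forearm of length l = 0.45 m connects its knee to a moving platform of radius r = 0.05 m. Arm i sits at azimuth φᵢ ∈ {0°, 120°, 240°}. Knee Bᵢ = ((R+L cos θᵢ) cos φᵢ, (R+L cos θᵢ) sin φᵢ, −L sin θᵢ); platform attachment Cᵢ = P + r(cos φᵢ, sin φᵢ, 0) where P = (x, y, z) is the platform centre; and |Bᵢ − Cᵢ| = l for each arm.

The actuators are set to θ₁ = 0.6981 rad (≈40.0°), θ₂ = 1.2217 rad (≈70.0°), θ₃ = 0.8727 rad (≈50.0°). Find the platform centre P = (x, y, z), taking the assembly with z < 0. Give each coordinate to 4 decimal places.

(0.0514, -0.0452, -0.4823)

arm 1 at φ=0.0°: e+L cos θ1 = 0.2419;  S1 = (0.2419, 0.0000, -0.0771)
S2 = (0.1910·cos120.0°, 0.1910·sin120.0°, -0.1128) = (-0.0955, 0.1655, -0.1128)
S3 = (0.2271·cos240.0°, 0.2271·sin240.0°, -0.0919) = (-0.1136, -0.1967, -0.0919)
eliminate P² terms by subtracting sphere 1 from 2 and 3
[-0.6749 0.3309 -0.0713]·P = -0.0153;  [-0.7110 -0.3934 -0.0296]·P = -0.0044
det = 0.5008;  x = 0.0149+-0.0755z,  y = -0.0157+0.0613z
quadratic in z: (1.0095)z²+(0.1866)z+(-0.1448)=0, √Δ=0.7870 → z ∈ {-0.4823, 0.2974}; z = -0.4823 (taking z<0)
x = 0.0514, y = -0.0452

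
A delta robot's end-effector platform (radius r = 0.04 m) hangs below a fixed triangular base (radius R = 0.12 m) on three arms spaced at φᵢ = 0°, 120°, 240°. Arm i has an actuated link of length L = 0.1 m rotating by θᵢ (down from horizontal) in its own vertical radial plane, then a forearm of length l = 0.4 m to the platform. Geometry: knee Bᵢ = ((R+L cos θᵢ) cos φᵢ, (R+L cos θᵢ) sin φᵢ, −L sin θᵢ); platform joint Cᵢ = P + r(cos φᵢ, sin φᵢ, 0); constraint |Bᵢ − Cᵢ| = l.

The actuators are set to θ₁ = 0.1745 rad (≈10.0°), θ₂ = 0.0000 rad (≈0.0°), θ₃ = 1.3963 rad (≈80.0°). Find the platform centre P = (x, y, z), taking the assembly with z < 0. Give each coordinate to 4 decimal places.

(0.0861, 0.1890, -0.3576)

O1 = (0.1785·cos0.0°, 0.1785·sin0.0°, -0.0174) = (0.1785, 0.0000, -0.0174)
O2 = (0.1800·cos120.0°, 0.1800·sin120.0°, 0.0000) = (-0.0900, 0.1559, 0.0000)
φ3=240.0°: virtual centre (-0.0487, -0.0843, -0.0985), radius l
subtract pairs → two planes through P
plane₁₂: -0.5370x+0.3118y+0.0347z = 0.0002
det = 0.2322;  x = 0.0173+-0.1926z,  y = 0.0305+-0.4431z
sphere 1 gives Az²+Bz+C=0 with A=1.2335, B=0.0698, C=-0.1328;  B²−4AC=0.6600;  roots -0.3576, 0.3010;  negative root z = -0.3576
x = 0.0861, y = 0.1890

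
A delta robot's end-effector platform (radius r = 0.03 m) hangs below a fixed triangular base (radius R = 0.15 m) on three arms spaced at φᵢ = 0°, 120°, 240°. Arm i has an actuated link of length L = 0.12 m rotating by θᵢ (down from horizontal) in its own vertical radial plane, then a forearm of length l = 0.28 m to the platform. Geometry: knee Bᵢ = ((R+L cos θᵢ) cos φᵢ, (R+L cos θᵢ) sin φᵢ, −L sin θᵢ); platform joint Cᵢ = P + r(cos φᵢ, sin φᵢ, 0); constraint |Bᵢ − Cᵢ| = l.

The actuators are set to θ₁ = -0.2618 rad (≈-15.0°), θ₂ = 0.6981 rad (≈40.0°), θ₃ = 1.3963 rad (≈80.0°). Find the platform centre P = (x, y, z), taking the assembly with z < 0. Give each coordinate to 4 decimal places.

O1 = (0.2359·cos0.0°, 0.2359·sin0.0°, 0.0311) = (0.2359, 0.0000, 0.0311)
arm 2 at φ=120.0°: (R−r)+L cos θ2 = 0.2119;  O2 = (-0.1060, 0.1835, -0.0771)
φ3=240.0°: virtual centre (-0.0704, -0.1220, -0.1182), radius l
subtract pairs → two planes through P
plane₁₂: -0.6837x+0.3671y+-0.2164z = -0.0058
det = 0.3917;  x = 0.0250+-0.4145z,  y = 0.0308+-0.1826z
sphere 1 gives Az²+Bz+C=0 with A=1.2051, B=0.1015, C=-0.0320;  B²−4AC=0.1645;  roots -0.2104, 0.1262;  negative root z = -0.2104
x = 0.1122, y = 0.0692

(0.1122, 0.0692, -0.2104)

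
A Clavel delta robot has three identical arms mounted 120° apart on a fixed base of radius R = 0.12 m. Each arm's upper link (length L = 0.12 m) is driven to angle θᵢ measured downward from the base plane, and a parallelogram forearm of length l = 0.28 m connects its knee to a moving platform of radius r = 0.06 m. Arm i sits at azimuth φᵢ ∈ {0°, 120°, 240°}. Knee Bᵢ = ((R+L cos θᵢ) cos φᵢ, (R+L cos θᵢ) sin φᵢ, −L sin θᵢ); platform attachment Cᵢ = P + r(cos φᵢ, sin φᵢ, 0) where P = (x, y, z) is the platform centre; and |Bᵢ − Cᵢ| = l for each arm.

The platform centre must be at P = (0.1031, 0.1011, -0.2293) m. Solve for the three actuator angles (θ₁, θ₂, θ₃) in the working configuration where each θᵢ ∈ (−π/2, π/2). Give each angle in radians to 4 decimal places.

θ₁ = -0.1741, θ₂ = 0.2623, θ₃ = 1.1351

rotate P by −φ1: (0.1031, 0.1011, -0.2293)
  A cos θ + B sin θ = C:  -0.0431·cos θ + -0.2293·sin θ = -0.0027
  γ=atan2(-0.2293,-0.0431)=-1.7566;  ψ=arccos(-0.0117)=1.5825;  θ1=γ+ψ≈-0.1741
φ2=120.0° → target in arm frame (0.0360, -0.1398)
  A=0.0240, B=-0.2293, C=(l²−L²−A²−y'²−z²)/(2L)=-0.0363
  √(A²+B²)=0.2306;  θ2 = -1.4665+1.7288 ≈ 0.2623
φ3=240.0° → target in arm frame (-0.1391, 0.0387)
  A=0.1991, B=-0.2293, C=(l²−L²−A²−y'²−z²)/(2L)=-0.1238
  γ=atan2(-0.2293,0.1991)=-0.8558;  ψ=arccos(-0.4078)=1.9908;  θ3=γ+ψ≈1.1351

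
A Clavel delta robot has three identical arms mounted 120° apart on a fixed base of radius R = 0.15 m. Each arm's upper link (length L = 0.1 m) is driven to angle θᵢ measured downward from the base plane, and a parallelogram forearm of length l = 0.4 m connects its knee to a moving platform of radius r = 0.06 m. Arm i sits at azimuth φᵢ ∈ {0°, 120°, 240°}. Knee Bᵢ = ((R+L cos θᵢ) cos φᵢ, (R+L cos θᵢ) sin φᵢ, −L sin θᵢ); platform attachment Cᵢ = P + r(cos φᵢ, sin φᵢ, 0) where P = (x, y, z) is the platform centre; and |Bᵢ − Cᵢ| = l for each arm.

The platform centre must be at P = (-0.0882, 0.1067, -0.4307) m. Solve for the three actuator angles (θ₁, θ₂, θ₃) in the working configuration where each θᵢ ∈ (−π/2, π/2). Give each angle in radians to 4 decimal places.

θ₁ = 1.3963, θ₂ = 0.3490, θ₃ = 1.2213

φ1=0.0° → target in arm frame (-0.0882, 0.1067)
  e−x'=0.1782;  (l²−L²−(e−x')²−y'²−z²)/2L = -0.3932
  θ1 = atan2(B,A) + arccos(C/0.4661) = 1.3963
rotate P by −φ2: (0.1365, 0.0230, -0.4307)
  A cos θ + B sin θ = C:  -0.0465·cos θ + -0.4307·sin θ = -0.1910
  γ=atan2(-0.4307,-0.0465)=-1.6784;  ψ=arccos(-0.4409)=2.0273;  θ2=γ+ψ≈0.3490
rotate P by −φ3: (-0.0483, -0.1297, -0.4307)
  A cos θ + B sin θ = C:  0.1383·cos θ + -0.4307·sin θ = -0.3573
  √(A²+B²)=0.4524;  θ3 = -1.2601+2.4814 ≈ 1.2213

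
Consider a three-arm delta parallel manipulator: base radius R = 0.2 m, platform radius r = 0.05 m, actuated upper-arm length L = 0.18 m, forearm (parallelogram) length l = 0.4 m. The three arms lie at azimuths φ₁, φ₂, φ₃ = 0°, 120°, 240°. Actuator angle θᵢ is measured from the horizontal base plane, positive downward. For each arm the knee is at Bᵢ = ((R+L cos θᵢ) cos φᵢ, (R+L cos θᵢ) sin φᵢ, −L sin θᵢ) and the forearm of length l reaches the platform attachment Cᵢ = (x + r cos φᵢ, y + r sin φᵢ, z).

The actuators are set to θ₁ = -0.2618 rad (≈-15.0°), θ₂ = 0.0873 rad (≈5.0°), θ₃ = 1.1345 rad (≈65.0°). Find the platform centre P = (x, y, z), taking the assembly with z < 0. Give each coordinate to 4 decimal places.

arm 1 at φ=0.0°: e+L cos θ1 = 0.3239;  centre 1 = (0.3239, 0.0000, 0.0466)
centre 2 = (0.3293·cos120.0°, 0.3293·sin120.0°, -0.0157) = (-0.1647, 0.2852, -0.0157)
arm 3 at φ=240.0°: e+L cos θ3 = 0.2261;  centre 3 = (-0.1130, -0.1958, -0.1631)
eliminate P² terms by subtracting sphere 1 from 2 and 3
plane₁₂: -0.9770x+0.5704y+-0.1246z = 0.0016
det = 0.8810;  x = 0.0183+-0.3269z,  y = 0.0342+-0.3416z
into |P−centre ₁|² = l²: 1.2236z² + 0.0833z + -0.0633 = 0;  Δ = 0.3166;  z = -0.2640 or 0.1959 → z<0 root = -0.2640
x = 0.1046, y = 0.1243

(0.1046, 0.1243, -0.2640)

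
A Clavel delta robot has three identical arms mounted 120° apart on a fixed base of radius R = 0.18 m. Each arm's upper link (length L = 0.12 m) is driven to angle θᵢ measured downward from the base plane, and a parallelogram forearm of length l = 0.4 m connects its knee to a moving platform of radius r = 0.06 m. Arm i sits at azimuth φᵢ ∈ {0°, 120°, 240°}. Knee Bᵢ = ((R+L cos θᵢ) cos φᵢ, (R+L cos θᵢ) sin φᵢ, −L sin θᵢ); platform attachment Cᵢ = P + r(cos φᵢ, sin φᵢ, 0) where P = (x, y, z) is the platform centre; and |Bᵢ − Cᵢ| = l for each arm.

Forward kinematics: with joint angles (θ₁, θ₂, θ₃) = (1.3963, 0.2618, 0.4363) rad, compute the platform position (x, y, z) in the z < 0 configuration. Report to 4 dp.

(-0.1578, 0.0195, -0.3835)

centre 1 = (0.1408·cos0.0°, 0.1408·sin0.0°, -0.1182) = (0.1408, 0.0000, -0.1182)
centre 2 = (0.2359·cos120.0°, 0.2359·sin120.0°, -0.0311) = (-0.1180, 0.2043, -0.0311)
φ3=240.0°: virtual centre (-0.1144, -0.1981, -0.0507), radius l
|centre ₂|²−|centre ₁|² = 0.0228;  |centre ₃|²−|centre ₁|² = 0.0211
linear system: -0.5176x+0.4086y = 0.0228−0.1742z; -0.5104x+-0.3962y = 0.0211−0.1349z
det = 0.4136;  x = -0.0427+0.3002z,  y = 0.0018+-0.0462z
sphere 1 gives Az²+Bz+C=0 with A=1.0922, B=0.1260, C=-0.1123;  B²−4AC=0.5067;  roots -0.3835, 0.2682;  negative root z = -0.3835
x = -0.1578, y = 0.0195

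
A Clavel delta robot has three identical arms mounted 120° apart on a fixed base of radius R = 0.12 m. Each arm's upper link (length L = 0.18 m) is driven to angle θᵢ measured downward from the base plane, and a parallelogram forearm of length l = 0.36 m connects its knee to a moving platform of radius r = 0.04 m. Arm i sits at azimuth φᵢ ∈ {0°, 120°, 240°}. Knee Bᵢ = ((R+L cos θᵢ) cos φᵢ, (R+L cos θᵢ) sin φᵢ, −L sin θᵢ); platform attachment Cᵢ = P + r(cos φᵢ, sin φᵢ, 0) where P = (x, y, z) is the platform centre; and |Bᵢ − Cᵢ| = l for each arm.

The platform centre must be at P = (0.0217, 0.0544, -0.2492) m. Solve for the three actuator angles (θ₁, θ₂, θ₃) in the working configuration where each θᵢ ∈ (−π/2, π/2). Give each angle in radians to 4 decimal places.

θ₁ = -0.0874, θ₂ = -0.1744, θ₃ = 0.3490

arm 1 (φ=0.0°): x'=0.0217, y'=0.0544
  A cos θ + B sin θ = C:  0.0583·cos θ + -0.2492·sin θ = 0.0798
  √(A²+B²)=0.2559;  θ1 = -1.3410+1.2536 ≈ -0.0874
φ2=120.0° → target in arm frame (0.0363, -0.0460)
  A cos θ + B sin θ = C:  0.0437·cos θ + -0.2492·sin θ = 0.0863
  √(A²+B²)=0.2530;  θ2 = -1.3971+1.2227 ≈ -0.1744
arm 3 (φ=240.0°): x'=-0.0580, y'=-0.0084
  A cos θ + B sin θ = C:  0.1380·cos θ + -0.2492·sin θ = 0.0444
  γ=atan2(-0.2492,0.1380)=-1.0652;  ψ=arccos(0.1560)=1.4142;  θ3=γ+ψ≈0.3490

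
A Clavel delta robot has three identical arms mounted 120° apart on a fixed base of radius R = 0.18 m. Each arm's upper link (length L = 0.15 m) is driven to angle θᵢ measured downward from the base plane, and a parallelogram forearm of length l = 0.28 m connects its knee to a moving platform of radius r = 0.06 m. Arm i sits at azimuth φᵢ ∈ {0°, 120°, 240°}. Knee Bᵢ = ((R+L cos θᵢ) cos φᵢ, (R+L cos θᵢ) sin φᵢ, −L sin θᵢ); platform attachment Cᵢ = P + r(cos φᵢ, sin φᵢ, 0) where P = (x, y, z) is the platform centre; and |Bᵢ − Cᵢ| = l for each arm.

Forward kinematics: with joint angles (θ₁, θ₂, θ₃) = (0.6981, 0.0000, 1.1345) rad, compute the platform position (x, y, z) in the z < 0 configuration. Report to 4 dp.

(-0.0035, 0.0975, -0.2062)

arm 1 at φ=0.0°: e+L cos θ1 = 0.2349;  O1 = (0.2349, 0.0000, -0.0964)
O2 = (0.2700·cos120.0°, 0.2700·sin120.0°, 0.0000) = (-0.1350, 0.2338, 0.0000)
O3 = (0.1834·cos240.0°, 0.1834·sin240.0°, -0.1359) = (-0.0917, -0.1588, -0.1359)
|O₂|²−|O₁|² = 0.0084;  |O₃|²−|O₁|² = -0.0124
[-0.7398 0.4677 0.1928]·P = 0.0084;  [-0.6532 -0.3176 -0.0791]·P = -0.0124
Cramer: x(z) = 0.0057+0.0449z;  y(z) = 0.0271-0.3413z
sphere 1 gives Az²+Bz+C=0 with A=1.1185, B=0.1537, C=-0.0159;  B²−4AC=0.0946;  roots -0.2062, 0.0687;  negative root z = -0.2062
x = -0.0035, y = 0.0975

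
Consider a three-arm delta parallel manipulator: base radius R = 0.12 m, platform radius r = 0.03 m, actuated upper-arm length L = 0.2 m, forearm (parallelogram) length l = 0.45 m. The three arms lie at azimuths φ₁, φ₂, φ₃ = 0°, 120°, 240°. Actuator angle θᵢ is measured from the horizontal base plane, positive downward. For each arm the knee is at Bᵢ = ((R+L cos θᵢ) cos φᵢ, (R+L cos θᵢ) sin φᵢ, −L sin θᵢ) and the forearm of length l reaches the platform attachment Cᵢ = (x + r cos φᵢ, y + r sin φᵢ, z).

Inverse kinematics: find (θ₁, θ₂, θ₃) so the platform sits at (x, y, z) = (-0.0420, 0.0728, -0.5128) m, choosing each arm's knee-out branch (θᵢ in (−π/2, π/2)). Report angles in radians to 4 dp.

θ₁ = 0.8726, θ₂ = 0.5236, θ₃ = 0.8728

rotate P by −φ1: (-0.0420, 0.0728, -0.5128)
  e−x'=0.1320;  (l²−L²−(e−x')²−y'²−z²)/2L = -0.3080
  γ=atan2(-0.5128,0.1320)=-1.3189;  ψ=arccos(-0.5816)=2.1915;  θ1=γ+ψ≈0.8726
φ2=120.0° → target in arm frame (0.0840, 0.0000)
  e−x'=0.0060;  (l²−L²−(e−x')²−y'²−z²)/2L = -0.2512
  γ=atan2(-0.5128,0.0060)=-1.5592;  ψ=arccos(-0.4899)=2.0828;  θ2=γ+ψ≈0.5236
arm 3 (φ=240.0°): x'=-0.0420, y'=-0.0728
  e−x'=0.1320;  (l²−L²−(e−x')²−y'²−z²)/2L = -0.3080
  √(A²+B²)=0.5295;  θ3 = -1.3188+2.1915 ≈ 0.8728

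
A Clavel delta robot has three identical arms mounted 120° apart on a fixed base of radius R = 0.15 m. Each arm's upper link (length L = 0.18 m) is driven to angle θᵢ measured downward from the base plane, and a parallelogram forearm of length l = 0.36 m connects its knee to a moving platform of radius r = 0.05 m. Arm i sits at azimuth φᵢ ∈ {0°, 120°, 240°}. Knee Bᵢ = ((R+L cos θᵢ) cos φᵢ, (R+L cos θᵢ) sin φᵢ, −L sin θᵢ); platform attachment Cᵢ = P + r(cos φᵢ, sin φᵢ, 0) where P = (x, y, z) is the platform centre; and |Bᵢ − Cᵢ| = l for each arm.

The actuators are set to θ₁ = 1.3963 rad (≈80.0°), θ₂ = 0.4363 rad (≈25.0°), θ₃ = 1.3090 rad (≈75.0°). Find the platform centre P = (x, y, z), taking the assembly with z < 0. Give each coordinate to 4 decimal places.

(-0.0971, 0.1331, -0.4217)

φ1=0.0°: virtual centre (0.1313, 0.0000, -0.1773), radius l
φ2=120.0°: virtual centre (-0.1316, 0.2279, -0.0761), radius l
φ3=240.0°: virtual centre (-0.0733, -0.1269, -0.1739), radius l
|centre ₂|²−|centre ₁|² = 0.0264;  |centre ₃|²−|centre ₁|² = 0.0031
linear system: -0.5256x+0.4558y = 0.0264−0.2024z; -0.4091x+-0.2539y = 0.0031−0.0068z
Cramer: x(z) = -0.0253+0.1703z;  y(z) = 0.0287-0.2477z
quadratic in z: (1.0903)z²+(0.2870)z+(-0.0728)=0, √Δ=0.6325 → z ∈ {-0.4217, 0.1584}; z = -0.4217 (taking z<0)
x = -0.0971, y = 0.1331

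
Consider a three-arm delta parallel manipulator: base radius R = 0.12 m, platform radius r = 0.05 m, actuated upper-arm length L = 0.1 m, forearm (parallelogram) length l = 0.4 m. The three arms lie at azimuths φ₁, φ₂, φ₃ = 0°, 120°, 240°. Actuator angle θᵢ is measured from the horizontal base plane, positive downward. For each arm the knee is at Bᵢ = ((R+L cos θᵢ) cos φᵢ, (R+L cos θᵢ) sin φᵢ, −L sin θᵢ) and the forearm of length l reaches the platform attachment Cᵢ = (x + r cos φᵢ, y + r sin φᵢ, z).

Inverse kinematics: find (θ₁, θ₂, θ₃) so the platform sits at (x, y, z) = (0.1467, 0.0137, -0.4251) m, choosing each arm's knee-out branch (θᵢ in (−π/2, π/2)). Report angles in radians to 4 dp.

θ₁ = 0.2613, θ₂ = 1.1342, θ₃ = 1.2213

rotate P by −φ1: (0.1467, 0.0137, -0.4251)
  A cos θ + B sin θ = C:  -0.0767·cos θ + -0.4251·sin θ = -0.1839
  √(A²+B²)=0.4320;  θ1 = -1.7493+2.0106 ≈ 0.2613
arm 2 (φ=120.0°): x'=-0.0615, y'=-0.1339
  A cos θ + B sin θ = C:  0.1315·cos θ + -0.4251·sin θ = -0.3296
  γ=atan2(-0.4251,0.1315)=-1.2708;  ψ=arccos(-0.7408)=2.4051;  θ2=γ+ψ≈1.1342
arm 3 (φ=240.0°): x'=-0.0852, y'=0.1202
  A cos θ + B sin θ = C:  0.1552·cos θ + -0.4251·sin θ = -0.3462
  γ=atan2(-0.4251,0.1552)=-1.2207;  ψ=arccos(-0.7651)=2.4420;  θ3=γ+ψ≈1.2213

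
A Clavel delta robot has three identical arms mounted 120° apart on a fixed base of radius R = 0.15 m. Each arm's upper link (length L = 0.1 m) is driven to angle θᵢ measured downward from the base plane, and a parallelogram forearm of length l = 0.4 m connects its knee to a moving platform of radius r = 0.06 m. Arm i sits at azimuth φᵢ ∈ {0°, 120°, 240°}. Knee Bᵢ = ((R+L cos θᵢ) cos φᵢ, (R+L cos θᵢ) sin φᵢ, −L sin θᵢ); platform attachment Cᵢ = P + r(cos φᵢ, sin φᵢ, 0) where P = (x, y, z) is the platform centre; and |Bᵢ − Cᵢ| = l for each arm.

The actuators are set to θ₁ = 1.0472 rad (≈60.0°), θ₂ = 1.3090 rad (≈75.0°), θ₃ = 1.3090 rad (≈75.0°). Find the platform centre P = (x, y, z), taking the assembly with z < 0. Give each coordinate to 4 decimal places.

(0.0348, 0.0000, -0.4725)

S1 = (0.1400·cos0.0°, 0.1400·sin0.0°, -0.0866) = (0.1400, 0.0000, -0.0866)
S2 = (0.1159·cos120.0°, 0.1159·sin120.0°, -0.0966) = (-0.0579, 0.1004, -0.0966)
arm 3 at φ=240.0°: (R−r)+L cos θ3 = 0.1159;  S3 = (-0.0579, -0.1004, -0.0966)
|S₂|²−|S₁|² = -0.0043;  |S₃|²−|S₁|² = -0.0043
[-0.3959 0.2007 -0.0200]·P = -0.0043;  [-0.3959 -0.2007 -0.0200]·P = -0.0043
det = 0.1589;  x = 0.0110+-0.0505z,  y = 0.0000+0.0000z
into |P−S₁|² = l²: 1.0025z² + 0.1862z + -0.1359 = 0;  Δ = 0.5795;  z = -0.4725 or 0.2868 → z<0 root = -0.4725
x = 0.0348, y = 0.0000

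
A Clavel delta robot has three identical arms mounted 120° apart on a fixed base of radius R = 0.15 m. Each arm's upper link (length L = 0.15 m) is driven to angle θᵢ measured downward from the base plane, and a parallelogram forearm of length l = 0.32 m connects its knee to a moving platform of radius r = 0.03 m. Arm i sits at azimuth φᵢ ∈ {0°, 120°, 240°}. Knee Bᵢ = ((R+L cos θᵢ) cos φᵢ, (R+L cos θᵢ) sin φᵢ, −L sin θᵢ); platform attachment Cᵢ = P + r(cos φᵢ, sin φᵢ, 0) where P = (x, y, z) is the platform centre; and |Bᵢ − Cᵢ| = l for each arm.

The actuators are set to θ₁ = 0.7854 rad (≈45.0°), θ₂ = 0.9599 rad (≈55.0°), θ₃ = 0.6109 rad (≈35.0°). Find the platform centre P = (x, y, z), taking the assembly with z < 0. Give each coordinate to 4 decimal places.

(0.0010, -0.0426, -0.3295)

O1 = (0.2261·cos0.0°, 0.2261·sin0.0°, -0.1061) = (0.2261, 0.0000, -0.1061)
arm 2 at φ=120.0°: e+L cos θ2 = 0.2060;  O2 = (-0.1030, 0.1784, -0.1229)
arm 3 at φ=240.0°: e+L cos θ3 = 0.2429;  O3 = (-0.1214, -0.2103, -0.0860)
|O₂|²−|O₁|² = -0.0048;  |O₃|²−|O₁|² = 0.0040
linear system: -0.6582x+0.3569y = -0.0048−-0.0336z; -0.6950x+-0.4207y = 0.0040−0.0401z
det = 0.5249;  x = 0.0011+0.0003z,  y = -0.0114+0.0947z
into |P−O₁|² = l²: 1.0090z² + 0.2098z + -0.0404 = 0;  Δ = 0.2071;  z = -0.3295 or 0.1216 → z<0 root = -0.3295
x = 0.0010, y = -0.0426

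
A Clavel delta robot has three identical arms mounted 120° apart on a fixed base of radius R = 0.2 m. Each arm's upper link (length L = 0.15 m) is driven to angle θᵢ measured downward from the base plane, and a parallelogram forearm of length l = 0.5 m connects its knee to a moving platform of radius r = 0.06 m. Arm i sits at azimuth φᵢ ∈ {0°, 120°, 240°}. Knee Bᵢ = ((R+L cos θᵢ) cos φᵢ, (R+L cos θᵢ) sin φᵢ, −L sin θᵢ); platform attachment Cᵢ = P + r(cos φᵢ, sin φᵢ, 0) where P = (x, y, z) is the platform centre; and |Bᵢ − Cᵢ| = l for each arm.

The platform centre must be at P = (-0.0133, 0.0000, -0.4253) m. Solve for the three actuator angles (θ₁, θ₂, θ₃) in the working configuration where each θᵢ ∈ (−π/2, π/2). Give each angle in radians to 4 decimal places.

φ1=0.0° → target in arm frame (-0.0133, 0.0000)
  A cos θ + B sin θ = C:  0.1533·cos θ + -0.4253·sin θ = 0.0771
  √(A²+B²)=0.4521;  θ1 = -1.2248+1.3995 ≈ 0.1747
rotate P by −φ2: (0.0066, 0.0115, -0.4253)
  A cos θ + B sin θ = C:  0.1334·cos θ + -0.4253·sin θ = 0.0957
  θ2 = atan2(B,A) + arccos(C/0.4457) = 0.0875
rotate P by −φ3: (0.0067, -0.0115, -0.4253)
  A=0.1333, B=-0.4253, C=(l²−L²−A²−y'²−z²)/(2L)=0.0957
  θ3 = atan2(B,A) + arccos(C/0.4457) = 0.0875

θ₁ = 0.1747, θ₂ = 0.0875, θ₃ = 0.0875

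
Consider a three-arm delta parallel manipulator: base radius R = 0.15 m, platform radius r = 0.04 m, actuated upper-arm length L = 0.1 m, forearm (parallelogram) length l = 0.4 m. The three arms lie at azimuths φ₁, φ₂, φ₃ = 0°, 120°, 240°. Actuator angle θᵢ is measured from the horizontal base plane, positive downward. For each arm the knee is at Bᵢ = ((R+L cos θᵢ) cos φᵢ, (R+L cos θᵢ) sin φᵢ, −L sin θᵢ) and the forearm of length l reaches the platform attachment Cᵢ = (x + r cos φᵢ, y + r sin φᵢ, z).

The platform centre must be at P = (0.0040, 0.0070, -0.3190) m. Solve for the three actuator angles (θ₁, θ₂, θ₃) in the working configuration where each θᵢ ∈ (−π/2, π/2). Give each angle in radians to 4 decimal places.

φ1=0.0° → target in arm frame (0.0040, 0.0070)
  A=0.1060, B=-0.3190, C=(l²−L²−A²−y'²−z²)/(2L)=0.1848
  √(A²+B²)=0.3362;  θ1 = -1.2500+0.9888 ≈ -0.2612
rotate P by −φ2: (0.0041, -0.0070, -0.3190)
  A cos θ + B sin θ = C:  0.1059·cos θ + -0.3190·sin θ = 0.1848
  θ2 = atan2(B,A) + arccos(C/0.3361) = -0.2616
arm 3 (φ=240.0°): x'=-0.0081, y'=0.0000
  A cos θ + B sin θ = C:  0.1181·cos θ + -0.3190·sin θ = 0.1715
  √(A²+B²)=0.3401;  θ3 = -1.2163+1.0423 ≈ -0.1740

θ₁ = -0.2612, θ₂ = -0.2616, θ₃ = -0.1740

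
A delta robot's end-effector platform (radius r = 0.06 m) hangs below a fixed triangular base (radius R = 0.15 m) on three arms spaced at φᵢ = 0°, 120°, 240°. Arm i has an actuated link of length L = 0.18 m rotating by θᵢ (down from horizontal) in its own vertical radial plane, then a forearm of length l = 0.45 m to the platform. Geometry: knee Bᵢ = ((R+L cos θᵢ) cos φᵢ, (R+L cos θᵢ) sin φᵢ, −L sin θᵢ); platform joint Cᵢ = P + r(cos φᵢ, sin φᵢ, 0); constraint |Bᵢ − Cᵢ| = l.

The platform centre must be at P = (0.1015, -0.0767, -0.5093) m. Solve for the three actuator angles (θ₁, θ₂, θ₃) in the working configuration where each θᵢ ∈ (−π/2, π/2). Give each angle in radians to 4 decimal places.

θ₁ = 0.5239, θ₂ = 1.1346, θ₃ = 0.7856

rotate P by −φ1: (0.1015, -0.0767, -0.5093)
  A=-0.0115, B=-0.5093, C=(l²−L²−A²−y'²−z²)/(2L)=-0.2647
  √(A²+B²)=0.5094;  θ1 = -1.5934+2.1172 ≈ 0.5239
rotate P by −φ2: (-0.1172, -0.0496, -0.5093)
  A=0.2072, B=-0.5093, C=(l²−L²−A²−y'²−z²)/(2L)=-0.3741
  γ=atan2(-0.5093,0.2072)=-1.1845;  ψ=arccos(-0.6803)=2.3190;  θ2=γ+ψ≈1.1346
arm 3 (φ=240.0°): x'=0.0157, y'=0.1263
  A cos θ + B sin θ = C:  0.0743·cos θ + -0.5093·sin θ = -0.3076
  γ=atan2(-0.5093,0.0743)=-1.4259;  ψ=arccos(-0.5977)=2.2114;  θ3=γ+ψ≈0.7856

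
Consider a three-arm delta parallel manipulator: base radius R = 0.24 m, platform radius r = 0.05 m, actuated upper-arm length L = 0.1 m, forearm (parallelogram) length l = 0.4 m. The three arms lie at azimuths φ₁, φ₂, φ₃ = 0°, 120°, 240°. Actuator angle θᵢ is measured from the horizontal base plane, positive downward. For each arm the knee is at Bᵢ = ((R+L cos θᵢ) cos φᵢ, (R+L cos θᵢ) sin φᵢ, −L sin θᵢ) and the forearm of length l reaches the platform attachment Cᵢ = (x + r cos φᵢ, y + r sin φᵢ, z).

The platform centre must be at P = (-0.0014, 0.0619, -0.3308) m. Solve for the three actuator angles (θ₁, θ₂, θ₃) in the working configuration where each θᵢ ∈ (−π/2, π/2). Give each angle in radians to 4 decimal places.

arm 1 (φ=0.0°): x'=-0.0014, y'=0.0619
  A=0.1914, B=-0.3308, C=(l²−L²−A²−y'²−z²)/(2L)=0.0005
  √(A²+B²)=0.3822;  θ1 = -1.0463+1.5694 ≈ 0.5231
arm 2 (φ=120.0°): x'=0.0543, y'=-0.0297
  A=0.1357, B=-0.3308, C=(l²−L²−A²−y'²−z²)/(2L)=0.1064
  γ=atan2(-0.3308,0.1357)=-1.1815;  ψ=arccos(0.2975)=1.2687;  θ2=γ+ψ≈0.0872
arm 3 (φ=240.0°): x'=-0.0529, y'=-0.0322
  e−x'=0.2429;  (l²−L²−(e−x')²−y'²−z²)/2L = -0.0973
  √(A²+B²)=0.4104;  θ3 = -0.9374+1.8102 ≈ 0.8728

θ₁ = 0.5231, θ₂ = 0.0872, θ₃ = 0.8728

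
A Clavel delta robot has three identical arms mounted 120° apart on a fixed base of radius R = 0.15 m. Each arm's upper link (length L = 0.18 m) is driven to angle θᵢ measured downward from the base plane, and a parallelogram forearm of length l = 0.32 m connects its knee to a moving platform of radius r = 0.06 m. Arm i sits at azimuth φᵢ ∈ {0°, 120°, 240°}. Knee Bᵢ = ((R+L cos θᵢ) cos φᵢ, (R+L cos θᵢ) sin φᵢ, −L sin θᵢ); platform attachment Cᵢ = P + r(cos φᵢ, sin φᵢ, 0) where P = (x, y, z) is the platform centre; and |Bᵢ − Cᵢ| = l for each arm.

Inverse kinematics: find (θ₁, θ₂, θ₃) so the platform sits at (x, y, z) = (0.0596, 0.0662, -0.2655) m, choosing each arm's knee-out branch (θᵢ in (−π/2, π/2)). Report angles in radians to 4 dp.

θ₁ = 0.1743, θ₂ = 0.3492, θ₃ = 0.8725

arm 1 (φ=0.0°): x'=0.0596, y'=0.0662
  A=0.0304, B=-0.2655, C=(l²−L²−A²−y'²−z²)/(2L)=-0.0161
  √(A²+B²)=0.2672;  θ1 = -1.4568+1.6311 ≈ 0.1743
arm 2 (φ=120.0°): x'=0.0275, y'=-0.0847
  A cos θ + B sin θ = C:  0.0625·cos θ + -0.2655·sin θ = -0.0321
  √(A²+B²)=0.2728;  θ2 = -1.3397+1.6889 ≈ 0.3492
φ3=240.0° → target in arm frame (-0.0871, 0.0185)
  A=0.1771, B=-0.2655, C=(l²−L²−A²−y'²−z²)/(2L)=-0.0895
  γ=atan2(-0.2655,0.1771)=-0.9825;  ψ=arccos(-0.2803)=1.8549;  θ3=γ+ψ≈0.8725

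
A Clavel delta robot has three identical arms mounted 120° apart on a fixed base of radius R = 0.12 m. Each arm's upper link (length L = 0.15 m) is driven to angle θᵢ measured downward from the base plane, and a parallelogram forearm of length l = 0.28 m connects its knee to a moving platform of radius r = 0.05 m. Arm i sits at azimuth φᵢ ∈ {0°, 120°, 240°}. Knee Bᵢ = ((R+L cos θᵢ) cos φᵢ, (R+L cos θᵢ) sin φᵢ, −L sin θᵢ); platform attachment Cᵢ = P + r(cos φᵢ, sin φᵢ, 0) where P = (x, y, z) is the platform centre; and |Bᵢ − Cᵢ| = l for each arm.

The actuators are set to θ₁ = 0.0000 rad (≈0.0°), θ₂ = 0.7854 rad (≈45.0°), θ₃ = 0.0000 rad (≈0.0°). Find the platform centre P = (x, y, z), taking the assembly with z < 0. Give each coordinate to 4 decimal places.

(0.0432, -0.0748, -0.2038)

arm 1 at φ=0.0°: ρ1 = 0.2200;  centre 1 = (0.2200, 0.0000, 0.0000)
φ2=120.0°: virtual centre (-0.0880, 0.1525, -0.1061), radius l
φ3=240.0°: virtual centre (-0.1100, -0.1905, 0.0000), radius l
subtract pairs → two planes through P
linear system: -0.6161x+0.3050y = -0.0062−-0.2121z; -0.6600x+-0.3811y = 0.0000−0.0000z
Cramer: x(z) = 0.0054-0.1854z;  y(z) = -0.0093+0.3211z
sphere 1 gives Az²+Bz+C=0 with A=1.1375, B=0.0736, C=-0.0322;  B²−4AC=0.1521;  roots -0.2038, 0.1391;  negative root z = -0.2038
x = 0.0432, y = -0.0748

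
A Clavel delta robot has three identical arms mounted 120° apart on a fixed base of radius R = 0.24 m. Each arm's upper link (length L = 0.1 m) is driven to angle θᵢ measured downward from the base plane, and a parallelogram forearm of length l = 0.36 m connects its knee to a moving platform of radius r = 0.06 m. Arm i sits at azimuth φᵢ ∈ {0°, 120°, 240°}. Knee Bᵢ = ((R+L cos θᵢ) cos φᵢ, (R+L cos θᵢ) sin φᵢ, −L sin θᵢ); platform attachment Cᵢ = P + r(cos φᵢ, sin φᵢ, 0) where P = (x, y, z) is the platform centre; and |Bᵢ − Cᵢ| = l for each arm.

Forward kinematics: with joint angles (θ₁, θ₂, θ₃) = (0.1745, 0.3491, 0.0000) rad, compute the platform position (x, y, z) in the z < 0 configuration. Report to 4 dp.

O1 = (0.2785·cos0.0°, 0.2785·sin0.0°, -0.0174) = (0.2785, 0.0000, -0.0174)
arm 2 at φ=120.0°: (R−r)+L cos θ2 = 0.2740;  O2 = (-0.1370, 0.2373, -0.0342)
arm 3 at φ=240.0°: (R−r)+L cos θ3 = 0.2800;  O3 = (-0.1400, -0.2425, 0.0000)
|O₂|²−|O₁|² = -0.0016;  |O₃|²−|O₁|² = 0.0005
[-0.8309 0.4745 -0.0337]·P = -0.0016;  [-0.8370 -0.4850 0.0347]·P = 0.0005
Cramer: x(z) = 0.0007+0.0002z;  y(z) = -0.0023+0.0713z
into |P−O₁|² = l²: 1.0051z² + 0.0343z + -0.0521 = 0;  Δ = 0.2107;  z = -0.2454 or 0.2113 → z<0 root = -0.2454
x = 0.0006, y = -0.0198

(0.0006, -0.0198, -0.2454)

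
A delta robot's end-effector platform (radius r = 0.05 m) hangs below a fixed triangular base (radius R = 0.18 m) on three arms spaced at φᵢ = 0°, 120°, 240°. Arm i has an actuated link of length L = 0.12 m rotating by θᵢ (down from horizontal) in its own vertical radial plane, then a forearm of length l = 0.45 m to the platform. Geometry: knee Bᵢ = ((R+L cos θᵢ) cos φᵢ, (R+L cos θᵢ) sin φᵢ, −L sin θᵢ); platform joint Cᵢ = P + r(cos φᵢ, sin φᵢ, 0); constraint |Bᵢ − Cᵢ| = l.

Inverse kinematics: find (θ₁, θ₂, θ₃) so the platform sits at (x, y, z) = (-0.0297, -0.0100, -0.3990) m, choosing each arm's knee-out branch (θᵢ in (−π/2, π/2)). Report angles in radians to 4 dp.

θ₁ = 0.3488, θ₂ = 0.1746, θ₃ = 0.0871

φ1=0.0° → target in arm frame (-0.0297, -0.0100)
  A=0.1597, B=-0.3990, C=(l²−L²−A²−y'²−z²)/(2L)=0.0137
  √(A²+B²)=0.4298;  θ1 = -1.1901+1.5388 ≈ 0.3488
arm 2 (φ=120.0°): x'=0.0062, y'=0.0307
  A=0.1238, B=-0.3990, C=(l²−L²−A²−y'²−z²)/(2L)=0.0526
  γ=atan2(-0.3990,0.1238)=-1.2699;  ψ=arccos(0.1259)=1.4445;  θ2=γ+ψ≈0.1746
φ3=240.0° → target in arm frame (0.0235, -0.0207)
  A cos θ + B sin θ = C:  0.1065·cos θ + -0.3990·sin θ = 0.0714
  γ=atan2(-0.3990,0.1065)=-1.3100;  ψ=arccos(0.1728)=1.3971;  θ3=γ+ψ≈0.0871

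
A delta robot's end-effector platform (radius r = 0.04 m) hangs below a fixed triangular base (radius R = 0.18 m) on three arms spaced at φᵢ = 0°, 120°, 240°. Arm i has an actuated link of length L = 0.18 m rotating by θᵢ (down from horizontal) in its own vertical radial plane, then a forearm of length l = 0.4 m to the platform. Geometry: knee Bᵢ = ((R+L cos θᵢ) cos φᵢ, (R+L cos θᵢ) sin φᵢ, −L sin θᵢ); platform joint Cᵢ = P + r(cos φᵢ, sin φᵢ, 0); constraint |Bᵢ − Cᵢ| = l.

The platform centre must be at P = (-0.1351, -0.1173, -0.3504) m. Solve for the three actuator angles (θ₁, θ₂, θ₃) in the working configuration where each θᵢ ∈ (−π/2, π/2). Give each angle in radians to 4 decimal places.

θ₁ = 1.2214, θ₂ = 0.8724, θ₃ = -0.0874

φ1=0.0° → target in arm frame (-0.1351, -0.1173)
  e−x'=0.2751;  (l²−L²−(e−x')²−y'²−z²)/2L = -0.2351
  √(A²+B²)=0.4455;  θ1 = -0.9052+2.1266 ≈ 1.2214
rotate P by −φ2: (-0.0340, 0.1757, -0.3504)
  e−x'=0.1740;  (l²−L²−(e−x')²−y'²−z²)/2L = -0.1564
  θ2 = atan2(B,A) + arccos(C/0.3912) = 0.8724
φ3=240.0° → target in arm frame (0.1691, -0.0584)
  e−x'=-0.0291;  (l²−L²−(e−x')²−y'²−z²)/2L = 0.0016
  θ3 = atan2(B,A) + arccos(C/0.3516) = -0.0874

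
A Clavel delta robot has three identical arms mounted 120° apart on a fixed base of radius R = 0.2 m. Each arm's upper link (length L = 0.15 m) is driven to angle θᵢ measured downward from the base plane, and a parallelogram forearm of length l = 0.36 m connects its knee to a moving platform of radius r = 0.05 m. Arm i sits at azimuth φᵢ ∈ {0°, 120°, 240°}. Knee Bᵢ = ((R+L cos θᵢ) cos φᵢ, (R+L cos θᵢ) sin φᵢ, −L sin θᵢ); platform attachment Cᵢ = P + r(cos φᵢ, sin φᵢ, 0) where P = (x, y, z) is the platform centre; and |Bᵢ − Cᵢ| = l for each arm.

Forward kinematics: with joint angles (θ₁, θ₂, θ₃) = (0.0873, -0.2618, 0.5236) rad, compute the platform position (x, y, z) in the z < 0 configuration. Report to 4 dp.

φ1=0.0°: virtual centre (0.2994, 0.0000, -0.0131), radius l
O2 = (0.2949·cos120.0°, 0.2949·sin120.0°, 0.0388) = (-0.1474, 0.2554, 0.0388)
arm 3 at φ=240.0°: e+L cos θ3 = 0.2799;  O3 = (-0.1400, -0.2424, -0.0750)
|O₂|²−|O₁|² = -0.0014;  |O₃|²−|O₁|² = -0.0059
[-0.8937 0.5108 0.1038]·P = -0.0014;  [-0.8788 -0.4848 -0.1238]·P = -0.0059
det = 0.8821;  x = 0.0041+-0.0147z,  y = 0.0046+-0.2289z
quadratic in z: (1.0526)z²+(0.0327)z+(-0.0422)=0, √Δ=0.4229 → z ∈ {-0.2164, 0.1853}; z = -0.2164 (taking z<0)
x = 0.0073, y = 0.0541

(0.0073, 0.0541, -0.2164)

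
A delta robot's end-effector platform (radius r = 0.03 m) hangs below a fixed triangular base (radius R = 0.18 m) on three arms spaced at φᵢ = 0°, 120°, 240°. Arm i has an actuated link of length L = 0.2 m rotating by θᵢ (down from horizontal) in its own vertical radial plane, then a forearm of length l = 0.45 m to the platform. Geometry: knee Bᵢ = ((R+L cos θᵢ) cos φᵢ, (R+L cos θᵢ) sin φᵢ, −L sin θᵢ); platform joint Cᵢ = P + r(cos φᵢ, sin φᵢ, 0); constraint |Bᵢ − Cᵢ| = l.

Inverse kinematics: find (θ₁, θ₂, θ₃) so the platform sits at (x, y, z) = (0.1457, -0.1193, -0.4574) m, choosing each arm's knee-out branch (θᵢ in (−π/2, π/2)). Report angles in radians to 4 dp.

θ₁ = 0.3491, θ₂ = 1.3963, θ₃ = 0.7852

rotate P by −φ1: (0.1457, -0.1193, -0.4574)
  e−x'=0.0043;  (l²−L²−(e−x')²−y'²−z²)/2L = -0.1524
  √(A²+B²)=0.4574;  θ1 = -1.5614+1.9105 ≈ 0.3491
rotate P by −φ2: (-0.1762, -0.0665, -0.4574)
  A=0.3262, B=-0.4574, C=(l²−L²−A²−y'²−z²)/(2L)=-0.3938
  √(A²+B²)=0.5618;  θ2 = -0.9513+2.3476 ≈ 1.3963
rotate P by −φ3: (0.0305, 0.1858, -0.4574)
  A cos θ + B sin θ = C:  0.1195·cos θ + -0.4574·sin θ = -0.2388
  γ=atan2(-0.4574,0.1195)=-1.3152;  ψ=arccos(-0.5052)=2.1004;  θ3=γ+ψ≈0.7852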